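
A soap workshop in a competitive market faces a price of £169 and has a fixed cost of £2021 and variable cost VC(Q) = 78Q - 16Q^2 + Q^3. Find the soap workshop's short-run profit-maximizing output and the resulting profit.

AVC = 78 - 16Q + Q^2 has its minimum £14 at Q = 8; price £169 clears that bar, so the firm operates.
MC = 78 - 32Q + 3Q^2. Setting P = MC and taking the root on the rising branch gives Q* = 13.
TR = 169·13 = 2197. TC = 2021 + 507 = 2528. Profit = 2197 − 2528 = -£331.
Shutting down would mean losing the fixed cost of £2021, so operating at a loss of £331 is better by £1690.

Profit = -£331 at Q = 13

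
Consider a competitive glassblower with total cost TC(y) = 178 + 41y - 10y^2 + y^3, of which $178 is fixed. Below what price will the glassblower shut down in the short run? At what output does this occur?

$16 per unit, at y = 5

The firm shuts down when price falls below the minimum of average variable cost. AVC = VC/y = 41 - 10y + y^2.
dAVC/dy = -10 + 2y = 0 gives y = 5. min AVC = 41 - 10·5 + 5^2 = 16.
For P < $16 the firm produces nothing.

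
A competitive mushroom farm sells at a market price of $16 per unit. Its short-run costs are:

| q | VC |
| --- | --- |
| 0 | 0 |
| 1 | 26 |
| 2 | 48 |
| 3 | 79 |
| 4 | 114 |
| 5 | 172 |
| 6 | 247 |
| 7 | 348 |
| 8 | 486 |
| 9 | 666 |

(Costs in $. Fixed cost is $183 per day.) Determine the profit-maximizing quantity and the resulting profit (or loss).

Tabulate TR − TC: q=0: -183; q=1: -193; q=2: -199; q=3: -214; q=4: -233; q=5: -275; q=6: -334; q=7: -419; q=8: -541; q=9: -705.
Profit is highest at q = 0. Equivalently, the lowest AVC in the table is 48/2 ≈ $24 at q = 2, and P = $16 falls below it — price never covers variable cost, so the firm shuts down and loses only its fixed cost.

q = 0 (shut down); profit = -$183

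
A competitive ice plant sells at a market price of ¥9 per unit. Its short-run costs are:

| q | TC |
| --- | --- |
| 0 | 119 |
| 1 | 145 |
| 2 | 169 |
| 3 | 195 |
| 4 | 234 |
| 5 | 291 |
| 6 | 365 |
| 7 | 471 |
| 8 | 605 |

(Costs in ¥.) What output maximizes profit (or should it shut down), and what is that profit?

Compute π = P·q − TC at each output: q=0: -119; q=1: -136; q=2: -151; q=3: -168; q=4: -198; q=5: -246; q=6: -311; q=7: -408; q=8: -533.
Profit is highest at q = 0. Equivalently, the lowest AVC in the table is 50/2 ≈ ¥25 at q = 2, and P = ¥9 falls below it — price never covers variable cost, so the firm shuts down and loses only its fixed cost.

q = 0 (shut down); profit = -¥119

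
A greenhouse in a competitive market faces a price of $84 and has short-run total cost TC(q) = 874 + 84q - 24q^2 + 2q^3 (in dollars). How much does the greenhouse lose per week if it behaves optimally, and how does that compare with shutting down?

Profit = -$362 at q = 8

AVC = 84 - 24q + 2q^2; min AVC = $12 at q = 6. Since P = $84 ≥ min AVC, the firm produces.
MC = 84 - 48q + 6q^2. Setting P = MC and taking the root on the rising branch gives q* = 8.
TR = 84·8 = 672. TC = 874 + 160 = 1034. Profit = 672 − 1034 = -$362.
By producing, the firm covers all variable cost plus $512 of fixed cost; shutting down would lose the full $874.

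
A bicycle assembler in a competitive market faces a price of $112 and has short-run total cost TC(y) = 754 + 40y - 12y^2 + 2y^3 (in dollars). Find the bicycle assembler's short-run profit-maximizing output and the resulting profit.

Profit = -$322 at y = 6

AVC = 40 - 12y + 2y^2 has its minimum $22 at y = 3; price $112 clears that bar, so the firm operates.
With MC = 40 - 24y + 6y^2, P = MC on the upward-sloping part at y* = 6.
TR = 112·6 = 672. TC = 754 + 240 = 994. Profit = 672 − 994 = -$322.
Shutting down would mean losing the fixed cost of $754, so operating at a loss of $322 is better by $432.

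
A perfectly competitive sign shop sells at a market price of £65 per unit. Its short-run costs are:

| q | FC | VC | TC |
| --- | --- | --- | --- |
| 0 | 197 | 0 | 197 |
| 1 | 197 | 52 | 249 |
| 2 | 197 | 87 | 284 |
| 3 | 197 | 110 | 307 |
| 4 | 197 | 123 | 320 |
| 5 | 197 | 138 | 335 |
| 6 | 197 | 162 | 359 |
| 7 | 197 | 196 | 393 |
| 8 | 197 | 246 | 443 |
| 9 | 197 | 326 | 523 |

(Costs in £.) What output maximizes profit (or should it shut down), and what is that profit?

q = 8; profit = £77

Compute π = P·q − TC at each output: q=0: -197; q=1: -184; q=2: -154; q=3: -112; q=4: -60; q=5: -10; q=6: 31; q=7: 62; q=8: 77; q=9: 62.
Profit is maximized at q = 8. AVC there is 246/8 = £30.75 ≤ P, so producing beats shutting down (which would give -£197).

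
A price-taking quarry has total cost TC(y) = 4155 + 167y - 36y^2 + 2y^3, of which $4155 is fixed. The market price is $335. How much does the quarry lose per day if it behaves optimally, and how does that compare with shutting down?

Profit = -$235 at y = 14

AVC = 167 - 36y + 2y^2; min AVC = $5 at y = 9. Since P = $335 ≥ min AVC, the firm produces.
With MC = 167 - 72y + 6y^2, P = MC on the upward-sloping part at y* = 14.
TR = 335·14 = 4690. TC = 4155 + 770 = 4925. Profit = 4690 − 4925 = -$235.
That loss of $235 beats the $4155 the firm would lose by shutting down; producing recovers $3920 of fixed cost.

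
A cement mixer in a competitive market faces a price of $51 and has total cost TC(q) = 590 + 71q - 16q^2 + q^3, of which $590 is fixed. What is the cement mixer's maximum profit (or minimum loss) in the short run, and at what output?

AVC = 71 - 16q + q^2; min AVC = $7 at q = 8. Since P = $51 ≥ min AVC, the firm produces.
With MC = 71 - 32q + 3q^2, P = MC on the upward-sloping part at q* = 10.
TR = 51·10 = 510. TC = 590 + 110 = 700. Profit = 510 − 700 = -$190.
By producing, the firm covers all variable cost plus $400 of fixed cost; shutting down would lose the full $590.

Profit = -$190 at q = 10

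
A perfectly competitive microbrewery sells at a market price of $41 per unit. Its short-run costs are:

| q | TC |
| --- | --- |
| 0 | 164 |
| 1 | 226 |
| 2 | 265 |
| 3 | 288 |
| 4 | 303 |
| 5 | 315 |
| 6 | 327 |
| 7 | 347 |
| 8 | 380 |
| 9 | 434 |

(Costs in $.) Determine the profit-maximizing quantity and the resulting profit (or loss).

q = 8; profit = -$52

Tabulate TR − TC: q=0: -164; q=1: -185; q=2: -183; q=3: -165; q=4: -139; q=5: -110; q=6: -81; q=7: -60; q=8: -52; q=9: -65.
Profit is maximized at q = 8. AVC there is 216/8 = $27 ≤ P, so producing beats shutting down (which would give -$164).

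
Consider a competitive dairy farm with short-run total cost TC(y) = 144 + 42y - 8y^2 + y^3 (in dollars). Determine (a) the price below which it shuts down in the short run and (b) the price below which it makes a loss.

Shutdown price = $26; break-even price = $54

Shutdown price = min AVC. AVC = 42 - 8y + y^2, with vertex at y = 4 and minimum $26.
ATC = 144/y + 42 - 8y + y^2. Setting dATC/dy = −144/y^2 − 8 + 2y = 0 gives y = 6 (since 2·6^3 − 8·6^2 = 144).
min ATC = 144/6 + 42 − 8·6 + 6^2 = $54. That is the break-even price.
Between these two prices the firm operates at a loss; above $54 it earns a profit.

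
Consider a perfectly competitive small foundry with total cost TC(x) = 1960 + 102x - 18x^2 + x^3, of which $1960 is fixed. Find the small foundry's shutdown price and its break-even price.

Shutdown price = min AVC. AVC = 102 - 18x + x^2, with vertex at x = 9 and minimum $21.
ATC = 1960/x + 102 - 18x + x^2. Setting dATC/dx = −1960/x^2 − 18 + 2x = 0 gives x = 14 (since 2·14^3 − 18·14^2 = 1960).
min ATC = 1960/14 + 102 − 18·14 + 14^2 = $186. That is the break-even price.
For $21 ≤ P < $186 the firm produces at a loss; below $21 it shuts down.

Shutdown price = $21; break-even price = $186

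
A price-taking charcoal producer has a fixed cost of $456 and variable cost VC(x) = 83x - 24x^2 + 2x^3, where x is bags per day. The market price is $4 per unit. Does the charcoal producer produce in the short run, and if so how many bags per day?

Variable cost is VC = 83x - 24x^2 + 2x^3, so AVC = VC/x = 83 - 24x + 2x^2 and MC = dTC/dx = 83 - 48x + 6x^2.
AVC hits its minimum where MC = AVC, at x = 6, giving min AVC = 83 - 24·6 + 2·6^2 = $11.
Since P = $4 < min AVC = $11, price fails to cover variable cost at any output.
The firm minimizes its loss by shutting down and losing only its fixed cost of $456.

Shut down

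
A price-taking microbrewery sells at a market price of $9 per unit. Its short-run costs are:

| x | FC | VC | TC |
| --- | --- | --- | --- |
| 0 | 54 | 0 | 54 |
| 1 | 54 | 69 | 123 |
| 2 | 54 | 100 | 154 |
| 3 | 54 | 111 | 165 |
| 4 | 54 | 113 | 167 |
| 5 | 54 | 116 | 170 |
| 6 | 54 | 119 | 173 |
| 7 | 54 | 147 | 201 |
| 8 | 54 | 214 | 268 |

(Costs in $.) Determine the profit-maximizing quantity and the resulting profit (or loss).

Tabulate TR − TC: x=0: -54; x=1: -114; x=2: -136; x=3: -138; x=4: -131; x=5: -125; x=6: -119; x=7: -138; x=8: -196.
Profit is highest at x = 0. Equivalently, the lowest AVC in the table is 119/6 ≈ $19.83 at x = 6, and P = $9 falls below it — price never covers variable cost, so the firm shuts down and loses only its fixed cost.

x = 0 (shut down); profit = -$54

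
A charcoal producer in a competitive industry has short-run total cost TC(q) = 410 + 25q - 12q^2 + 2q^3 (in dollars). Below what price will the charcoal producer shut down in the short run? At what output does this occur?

$7 per unit, at q = 3

Short-run supply begins at min AVC. From VC = 25q - 12q^2 + 2q^3, AVC = 25 - 12q + 2q^2.
At the minimum of AVC, MC = AVC. MC = 25 - 24q + 6q^2; setting MC = AVC gives 4q^2 - 12q = 0, so q = 3. min AVC = 7.
So the shutdown price is $7.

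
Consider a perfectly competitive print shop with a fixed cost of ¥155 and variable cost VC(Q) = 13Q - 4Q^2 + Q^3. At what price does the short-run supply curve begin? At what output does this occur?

Short-run supply begins at min AVC. From VC = 13Q - 4Q^2 + Q^3, AVC = 13 - 4Q + Q^2.
dAVC/dQ = -4 + 2Q = 0 gives Q = 2. min AVC = 13 - 4·2 + 2^2 = 9.
The firm shuts down for any P below ¥9.

¥9 per unit, at Q = 2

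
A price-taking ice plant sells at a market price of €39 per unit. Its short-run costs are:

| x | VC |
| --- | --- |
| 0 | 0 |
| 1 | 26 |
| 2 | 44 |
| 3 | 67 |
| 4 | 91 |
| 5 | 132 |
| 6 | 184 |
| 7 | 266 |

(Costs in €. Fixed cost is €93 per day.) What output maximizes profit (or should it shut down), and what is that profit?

Compute π = P·x − TC at each output: x=0: -93; x=1: -80; x=2: -59; x=3: -43; x=4: -28; x=5: -30; x=6: -43; x=7: -86.
Profit is maximized at x = 4. AVC there is 91/4 = €22.75 ≤ P, so producing beats shutting down (which would give -€93).

x = 4; profit = -€28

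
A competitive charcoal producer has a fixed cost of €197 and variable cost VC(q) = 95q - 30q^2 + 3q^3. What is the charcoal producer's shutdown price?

€20 per unit

The firm shuts down when price falls below the minimum of average variable cost. AVC = VC/q = 95 - 30q + 3q^2.
At the minimum of AVC, MC = AVC. MC = 95 - 60q + 9q^2; setting MC = AVC gives 6q^2 - 30q = 0, so q = 5. min AVC = 20.
So the shutdown price is €20.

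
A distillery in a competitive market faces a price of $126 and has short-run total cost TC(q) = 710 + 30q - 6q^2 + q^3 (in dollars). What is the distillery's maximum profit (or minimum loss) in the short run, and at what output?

AVC = 30 - 6q + q^2 has its minimum $21 at q = 3; price $126 clears that bar, so the firm operates.
MC = 30 - 12q + 3q^2. Setting P = MC and taking the root on the rising branch gives q* = 8.
TR = 126·8 = 1008. TC = 710 + 368 = 1078. Profit = 1008 − 1078 = -$70.
Shutting down would mean losing the fixed cost of $710, so operating at a loss of $70 is better by $640.

Profit = -$70 at q = 8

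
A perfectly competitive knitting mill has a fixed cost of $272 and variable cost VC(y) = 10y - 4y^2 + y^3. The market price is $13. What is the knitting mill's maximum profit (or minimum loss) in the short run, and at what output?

AVC = 10 - 4y + y^2; min AVC = $6 at y = 2. Since P = $13 ≥ min AVC, the firm produces.
MC = 10 - 8y + 3y^2. Setting P = MC and taking the root on the rising branch gives y* = 3.
TR = 13·3 = 39. TC = 272 + 21 = 293. Profit = 39 − 293 = -$254.
That loss of $254 beats the $272 the firm would lose by shutting down; producing recovers $18 of fixed cost.

Profit = -$254 at y = 3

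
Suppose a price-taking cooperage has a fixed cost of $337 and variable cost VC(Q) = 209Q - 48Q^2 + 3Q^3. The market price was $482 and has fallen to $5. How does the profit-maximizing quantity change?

MC = 209 - 96Q + 9Q^2; the shutdown threshold is min AVC = $17 (at Q = 8).
With P = $482 above the shutdown price, P = MC gives Q = 13.
At P = $5 < min AVC = $17, price no longer covers variable cost at any output, so the firm shuts down: Q = 0.

Output falls from 13 to 0 (the firm shuts down)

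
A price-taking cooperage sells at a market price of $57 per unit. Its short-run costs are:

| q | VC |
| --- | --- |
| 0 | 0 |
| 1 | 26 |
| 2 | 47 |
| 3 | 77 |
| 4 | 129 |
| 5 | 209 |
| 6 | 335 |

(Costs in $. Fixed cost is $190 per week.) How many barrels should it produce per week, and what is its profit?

q = 4; profit = -$91

Compute π = P·q − TC at each output: q=0: -190; q=1: -159; q=2: -123; q=3: -96; q=4: -91; q=5: -114; q=6: -183.
Profit is maximized at q = 4. AVC there is 129/4 = $32.25 ≤ P, so producing beats shutting down (which would give -$190).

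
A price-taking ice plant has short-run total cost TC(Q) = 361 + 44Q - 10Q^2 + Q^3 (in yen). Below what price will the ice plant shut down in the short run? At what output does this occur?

Short-run supply begins at min AVC. From VC = 44Q - 10Q^2 + Q^3, AVC = 44 - 10Q + Q^2.
At the minimum of AVC, MC = AVC. MC = 44 - 20Q + 3Q^2; setting MC = AVC gives 2Q^2 - 10Q = 0, so Q = 5. min AVC = 19.
The firm shuts down for any P below ¥19.

¥19 per unit, at Q = 5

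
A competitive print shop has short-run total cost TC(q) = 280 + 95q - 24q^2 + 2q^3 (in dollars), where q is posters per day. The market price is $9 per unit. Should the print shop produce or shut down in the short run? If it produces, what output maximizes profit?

From TC, MC = TC'(q) = 95 - 48q + 6q^2 and AVC = VC/q = 95 - 24q + 2q^2.
AVC is minimized where dAVC/dq = -24 + 4q = 0, at q = 6; min AVC = 95 - 24·6 + 2·6^2 = $23.
With P < min AVC ($9 < $23), every unit sold adds to the loss.
Shutting down limits the loss to fixed cost, $280.

Shut down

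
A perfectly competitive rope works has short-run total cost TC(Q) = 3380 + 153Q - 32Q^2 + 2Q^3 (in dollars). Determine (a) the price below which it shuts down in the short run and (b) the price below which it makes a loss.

Shutdown price = min AVC. AVC = 153 - 32Q + 2Q^2, with vertex at Q = 8 and minimum $25.
ATC = 3380/Q + 153 - 32Q + 2Q^2. Setting dATC/dQ = −3380/Q^2 − 32 + 4Q = 0 gives Q = 13 (since 4·13^3 − 32·13^2 = 3380).
min ATC = 3380/13 + 153 − 32·13 + 2·13^2 = $335. That is the break-even price.
For $25 ≤ P < $335 the firm produces at a loss; below $25 it shuts down.

Shutdown price = $25; break-even price = $335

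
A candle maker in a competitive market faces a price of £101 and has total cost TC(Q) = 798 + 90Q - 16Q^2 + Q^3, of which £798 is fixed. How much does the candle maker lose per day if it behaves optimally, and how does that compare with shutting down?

AVC = 90 - 16Q + Q^2; min AVC = £26 at Q = 8. Since P = £101 ≥ min AVC, the firm produces.
MC = 90 - 32Q + 3Q^2. Setting P = MC and taking the root on the rising branch gives Q* = 11.
TR = 101·11 = 1111. TC = 798 + 385 = 1183. Profit = 1111 − 1183 = -£72.
Shutting down would mean losing the fixed cost of £798, so operating at a loss of £72 is better by £726.

Profit = -£72 at Q = 11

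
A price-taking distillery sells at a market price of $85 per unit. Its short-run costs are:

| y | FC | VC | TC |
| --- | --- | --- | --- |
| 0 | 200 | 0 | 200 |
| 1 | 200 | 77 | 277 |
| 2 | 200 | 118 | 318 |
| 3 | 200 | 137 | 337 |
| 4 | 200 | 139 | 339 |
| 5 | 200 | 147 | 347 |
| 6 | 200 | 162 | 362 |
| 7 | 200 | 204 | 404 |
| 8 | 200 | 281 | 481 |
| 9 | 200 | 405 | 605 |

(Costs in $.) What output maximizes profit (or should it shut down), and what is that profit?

y = 8; profit = $199

Compute π = P·y − TC at each output: y=0: -200; y=1: -192; y=2: -148; y=3: -82; y=4: 1; y=5: 78; y=6: 148; y=7: 191; y=8: 199; y=9: 160.
Profit is maximized at y = 8. AVC there is 281/8 = $35.12 ≤ P, so producing beats shutting down (which would give -$200).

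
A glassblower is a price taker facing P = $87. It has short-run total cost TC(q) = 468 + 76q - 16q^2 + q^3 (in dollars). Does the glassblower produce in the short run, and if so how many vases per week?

Produce at q = 11

Variable cost is VC = 76q - 16q^2 + q^3, so AVC = VC/q = 76 - 16q + q^2 and MC = dTC/dq = 76 - 32q + 3q^2.
AVC hits its minimum where MC = AVC, at q = 8, giving min AVC = 76 - 16·8 + 8^2 = $12.
P = $87 exceeds min AVC = $12, so the firm stays open.
Set P = MC: 87 = 76 - 32q + 3q^2 → -11 - 32q + 3q^2 = 0. The roots are q = -1/3 and q = 11; the profit-maximizing output is on the rising part of MC, so q* = 11.
Check: AVC at q = 11 is $21 ≤ P, so revenue covers variable cost.
Profit = P·q − TC = 87·11 − 699 = $258.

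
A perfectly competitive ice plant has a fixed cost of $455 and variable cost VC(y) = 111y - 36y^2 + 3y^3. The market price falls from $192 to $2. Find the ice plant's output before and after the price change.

Output falls from 9 to 0 (the firm shuts down)

MC = 111 - 72y + 9y^2; the shutdown threshold is min AVC = $3 (at y = 6).
At P = $192 ≥ min AVC, set P = MC on the rising branch: y = 9.
At P = $2 < min AVC = $3, price no longer covers variable cost at any output, so the firm shuts down: y = 0.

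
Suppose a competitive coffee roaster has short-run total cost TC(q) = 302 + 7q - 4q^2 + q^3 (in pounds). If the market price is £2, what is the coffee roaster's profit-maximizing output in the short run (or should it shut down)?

From TC, MC = TC'(q) = 7 - 8q + 3q^2 and AVC = VC/q = 7 - 4q + q^2.
AVC hits its minimum where MC = AVC, at q = 2, giving min AVC = 7 - 4·2 + 2^2 = £3.
Since P = £2 < min AVC = £3, price fails to cover variable cost at any output.
Shutting down limits the loss to fixed cost, £302.

Shut down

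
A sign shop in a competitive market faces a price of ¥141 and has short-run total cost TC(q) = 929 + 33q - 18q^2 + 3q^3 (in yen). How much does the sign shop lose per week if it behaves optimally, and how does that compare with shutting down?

Profit = -¥281 at q = 6

AVC = 33 - 18q + 3q^2 has its minimum ¥6 at q = 3; price ¥141 clears that bar, so the firm operates.
With MC = 33 - 36q + 9q^2, P = MC on the upward-sloping part at q* = 6.
TR = 141·6 = 846. TC = 929 + 198 = 1127. Profit = 846 − 1127 = -¥281.
That loss of ¥281 beats the ¥929 the firm would lose by shutting down; producing recovers ¥648 of fixed cost.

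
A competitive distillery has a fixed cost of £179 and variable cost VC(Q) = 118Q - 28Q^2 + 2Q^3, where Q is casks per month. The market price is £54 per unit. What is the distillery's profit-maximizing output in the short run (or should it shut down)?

Produce at Q = 8

Strip out fixed cost: VC = 118Q - 28Q^2 + 2Q^3. Then AVC = 118 - 28Q + 2Q^2 and MC = 118 - 56Q + 6Q^2.
AVC is minimized where dAVC/dQ = -28 + 4Q = 0, at Q = 7; min AVC = 118 - 28·7 + 2·7^2 = £20.
P = £54 exceeds min AVC = £20, so the firm stays open.
P = MC gives 64 - 56Q + 6Q^2 = 0, with roots 4/3 and 8. Take the larger (rising MC): Q* = 8.
Check: AVC at Q = 8 is £22 ≤ P, so revenue covers variable cost.
Profit = P·Q − TC = 54·8 − 355 = £77.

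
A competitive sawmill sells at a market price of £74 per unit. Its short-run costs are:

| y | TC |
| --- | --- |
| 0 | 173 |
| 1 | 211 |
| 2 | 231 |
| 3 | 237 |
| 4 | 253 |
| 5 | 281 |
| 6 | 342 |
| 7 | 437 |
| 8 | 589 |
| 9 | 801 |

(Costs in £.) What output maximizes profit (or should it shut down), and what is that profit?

y = 6; profit = £102

Compute π = P·y − TC at each output: y=0: -173; y=1: -137; y=2: -83; y=3: -15; y=4: 43; y=5: 89; y=6: 102; y=7: 81; y=8: 3; y=9: -135.
Profit is maximized at y = 6. AVC there is 169/6 = £28.17 ≤ P, so producing beats shutting down (which would give -£173).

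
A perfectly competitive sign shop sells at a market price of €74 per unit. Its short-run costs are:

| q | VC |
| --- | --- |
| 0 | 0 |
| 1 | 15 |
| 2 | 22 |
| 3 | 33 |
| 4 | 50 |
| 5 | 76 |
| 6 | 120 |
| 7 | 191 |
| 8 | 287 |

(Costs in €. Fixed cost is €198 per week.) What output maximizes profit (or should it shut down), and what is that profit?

q = 7; profit = €129

Profit at each row (π = 74q − TC): q=0: -198; q=1: -139; q=2: -72; q=3: -9; q=4: 48; q=5: 96; q=6: 126; q=7: 129; q=8: 107.
Profit is maximized at q = 7. AVC there is 191/7 = €27.29 ≤ P, so producing beats shutting down (which would give -€198).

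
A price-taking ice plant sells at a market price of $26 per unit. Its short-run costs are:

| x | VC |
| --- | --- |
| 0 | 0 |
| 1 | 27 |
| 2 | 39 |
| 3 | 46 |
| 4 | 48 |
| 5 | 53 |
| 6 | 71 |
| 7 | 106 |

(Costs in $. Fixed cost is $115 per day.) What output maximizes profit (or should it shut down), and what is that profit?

x = 6; profit = -$30

Tabulate TR − TC: x=0: -115; x=1: -116; x=2: -102; x=3: -83; x=4: -59; x=5: -38; x=6: -30; x=7: -39.
Profit is maximized at x = 6. AVC there is 71/6 = $11.83 ≤ P, so producing beats shutting down (which would give -$115).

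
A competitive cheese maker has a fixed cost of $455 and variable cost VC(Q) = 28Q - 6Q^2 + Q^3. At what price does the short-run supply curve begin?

$19 per unit

Short-run supply begins at min AVC. From VC = 28Q - 6Q^2 + Q^3, AVC = 28 - 6Q + Q^2.
dAVC/dQ = -6 + 2Q = 0 gives Q = 3. min AVC = 28 - 6·3 + 3^2 = 19.
The firm shuts down for any P below $19.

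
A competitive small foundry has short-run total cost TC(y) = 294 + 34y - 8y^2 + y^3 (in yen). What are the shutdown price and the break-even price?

AVC = 34 - 8y + y^2; minimized at y = 4, giving min AVC = ¥18. That is the shutdown price.
ATC = 294/y + 34 - 8y + y^2. Setting dATC/dy = −294/y^2 − 8 + 2y = 0 gives y = 7 (since 2·7^3 − 8·7^2 = 294).
min ATC = 294/7 + 34 − 8·7 + 7^2 = ¥69. That is the break-even price.
Between these two prices the firm operates at a loss; above ¥69 it earns a profit.

Shutdown price = ¥18; break-even price = ¥69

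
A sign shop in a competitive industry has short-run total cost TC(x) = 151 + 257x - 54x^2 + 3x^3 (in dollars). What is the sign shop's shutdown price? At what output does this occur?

Short-run supply begins at min AVC. From VC = 257x - 54x^2 + 3x^3, AVC = 257 - 54x + 3x^2.
dAVC/dx = -54 + 6x = 0 gives x = 9. min AVC = 257 - 54·9 + 3·9^2 = 14.
The firm shuts down for any P below $14.

$14 per unit, at x = 9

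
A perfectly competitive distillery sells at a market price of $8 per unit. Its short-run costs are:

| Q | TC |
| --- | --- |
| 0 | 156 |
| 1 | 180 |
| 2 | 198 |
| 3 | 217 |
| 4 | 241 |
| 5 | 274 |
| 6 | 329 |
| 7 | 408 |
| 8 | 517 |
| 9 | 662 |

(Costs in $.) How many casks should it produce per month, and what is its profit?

Q = 0 (shut down); profit = -$156

Profit at each row (π = 8Q − TC): Q=0: -156; Q=1: -172; Q=2: -182; Q=3: -193; Q=4: -209; Q=5: -234; Q=6: -281; Q=7: -352; Q=8: -453; Q=9: -590.
Profit is highest at Q = 0. Equivalently, the lowest AVC in the table is 61/3 ≈ $20.33 at Q = 3, and P = $8 falls below it — price never covers variable cost, so the firm shuts down and loses only its fixed cost.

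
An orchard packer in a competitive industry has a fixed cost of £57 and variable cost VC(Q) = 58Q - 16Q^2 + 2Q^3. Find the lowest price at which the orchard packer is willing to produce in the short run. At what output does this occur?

Short-run supply begins at min AVC. From VC = 58Q - 16Q^2 + 2Q^3, AVC = 58 - 16Q + 2Q^2.
dAVC/dQ = -16 + 4Q = 0 gives Q = 4. min AVC = 58 - 16·4 + 2·4^2 = 26.
The firm shuts down for any P below £26.

£26 per unit, at Q = 4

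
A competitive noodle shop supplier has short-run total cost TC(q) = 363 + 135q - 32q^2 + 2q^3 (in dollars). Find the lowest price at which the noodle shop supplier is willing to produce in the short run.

$7 per unit

The shutdown price is the minimum of AVC. VC = 135q - 32q^2 + 2q^3, so AVC = 135 - 32q + 2q^2.
dAVC/dq = -32 + 4q = 0 gives q = 8. min AVC = 135 - 32·8 + 2·8^2 = 7.
For P < $7 the firm produces nothing.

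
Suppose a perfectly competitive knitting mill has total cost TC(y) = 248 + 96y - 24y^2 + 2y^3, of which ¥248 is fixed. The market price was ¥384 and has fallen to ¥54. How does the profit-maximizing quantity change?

Output falls from 12 to 7

MC = 96 - 48y + 6y^2; the shutdown threshold is min AVC = ¥24 (at y = 6).
At P = ¥384 ≥ min AVC, set P = MC on the rising branch: y = 12.
At P = ¥54 ≥ min AVC, set P = MC: y = 7. The firm stays open but cuts output.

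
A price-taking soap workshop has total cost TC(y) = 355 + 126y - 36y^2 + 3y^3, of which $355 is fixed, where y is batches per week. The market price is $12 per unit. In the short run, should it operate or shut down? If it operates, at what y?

Shut down

Strip out fixed cost: VC = 126y - 36y^2 + 3y^3. Then AVC = 126 - 36y + 3y^2 and MC = 126 - 72y + 9y^2.
AVC is minimized where dAVC/dy = -36 + 6y = 0, at y = 6; min AVC = 126 - 36·6 + 3·6^2 = $18.
With P < min AVC ($12 < $18), every unit sold adds to the loss.
Shutting down limits the loss to fixed cost, $355.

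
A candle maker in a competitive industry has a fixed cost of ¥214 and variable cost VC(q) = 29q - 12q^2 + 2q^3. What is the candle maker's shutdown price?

The firm shuts down when price falls below the minimum of average variable cost. AVC = VC/q = 29 - 12q + 2q^2.
dAVC/dq = -12 + 4q = 0 gives q = 3. min AVC = 29 - 12·3 + 2·3^2 = 11.
The firm shuts down for any P below ¥11.

¥11 per unit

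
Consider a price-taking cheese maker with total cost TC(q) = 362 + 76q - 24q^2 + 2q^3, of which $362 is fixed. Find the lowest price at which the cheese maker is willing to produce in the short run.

$4 per unit

The firm shuts down when price falls below the minimum of average variable cost. AVC = VC/q = 76 - 24q + 2q^2.
dAVC/dq = -24 + 4q = 0 gives q = 6. min AVC = 76 - 24·6 + 2·6^2 = 4.
So the shutdown price is $4.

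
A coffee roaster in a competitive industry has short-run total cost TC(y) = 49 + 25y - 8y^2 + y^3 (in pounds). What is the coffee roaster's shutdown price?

The firm shuts down when price falls below the minimum of average variable cost. AVC = VC/y = 25 - 8y + y^2.
dAVC/dy = -8 + 2y = 0 gives y = 4. min AVC = 25 - 8·4 + 4^2 = 9.
For P < £9 the firm produces nothing.

£9 per unit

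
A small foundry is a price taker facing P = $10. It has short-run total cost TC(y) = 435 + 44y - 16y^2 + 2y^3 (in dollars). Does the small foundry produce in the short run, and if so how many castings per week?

Variable cost is VC = 44y - 16y^2 + 2y^3, so AVC = VC/y = 44 - 16y + 2y^2 and MC = dTC/dy = 44 - 32y + 6y^2.
AVC hits its minimum where MC = AVC, at y = 4, giving min AVC = 44 - 16·4 + 2·4^2 = $12.
With P < min AVC ($10 < $12), every unit sold adds to the loss.
Best response: produce nothing and absorb the $435 fixed cost.

Shut down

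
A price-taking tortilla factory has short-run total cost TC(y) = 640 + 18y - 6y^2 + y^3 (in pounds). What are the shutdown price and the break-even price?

Shutdown price = £9; break-even price = £114

AVC = 18 - 6y + y^2; minimized at y = 3, giving min AVC = £9. That is the shutdown price.
ATC = 640/y + 18 - 6y + y^2. Setting dATC/dy = −640/y^2 − 6 + 2y = 0 gives y = 8 (since 2·8^3 − 6·8^2 = 640).
min ATC = 640/8 + 18 − 6·8 + 8^2 = £114. That is the break-even price.
Between these two prices the firm operates at a loss; above £114 it earns a profit.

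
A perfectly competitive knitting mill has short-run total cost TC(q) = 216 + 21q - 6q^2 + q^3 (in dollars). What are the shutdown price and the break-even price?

Shutdown price = min AVC. AVC = 21 - 6q + q^2, with vertex at q = 3 and minimum $12.
ATC = 216/q + 21 - 6q + q^2. Setting dATC/dq = −216/q^2 − 6 + 2q = 0 gives q = 6 (since 2·6^3 − 6·6^2 = 216).
min ATC = 216/6 + 21 − 6·6 + 6^2 = $57. That is the break-even price.
For $12 ≤ P < $57 the firm produces at a loss; below $12 it shuts down.

Shutdown price = $12; break-even price = $57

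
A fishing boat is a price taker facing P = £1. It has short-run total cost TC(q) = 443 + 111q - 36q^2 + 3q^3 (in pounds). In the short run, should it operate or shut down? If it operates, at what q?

Shut down

From TC, MC = TC'(q) = 111 - 72q + 9q^2 and AVC = VC/q = 111 - 36q + 3q^2.
AVC hits its minimum where MC = AVC, at q = 6, giving min AVC = 111 - 36·6 + 3·6^2 = £3.
Since P = £1 < min AVC = £3, price fails to cover variable cost at any output.
The firm minimizes its loss by shutting down and losing only its fixed cost of £443.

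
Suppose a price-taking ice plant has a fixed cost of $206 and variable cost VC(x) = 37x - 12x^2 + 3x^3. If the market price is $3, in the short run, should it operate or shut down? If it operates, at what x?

Shut down

Variable cost is VC = 37x - 12x^2 + 3x^3, so AVC = VC/x = 37 - 12x + 3x^2 and MC = dTC/dx = 37 - 24x + 9x^2.
AVC hits its minimum where MC = AVC, at x = 2, giving min AVC = 37 - 12·2 + 3·2^2 = $25.
With P < min AVC ($3 < $25), every unit sold adds to the loss.
Shutting down limits the loss to fixed cost, $206.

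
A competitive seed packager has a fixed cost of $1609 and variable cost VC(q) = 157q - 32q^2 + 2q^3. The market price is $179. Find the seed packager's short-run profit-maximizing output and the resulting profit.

Profit = -$157 at q = 11

AVC = 157 - 32q + 2q^2; min AVC = $29 at q = 8. Since P = $179 ≥ min AVC, the firm produces.
MC = 157 - 64q + 6q^2. Setting P = MC and taking the root on the rising branch gives q* = 11.
TR = 179·11 = 1969. TC = 1609 + 517 = 2126. Profit = 1969 − 2126 = -$157.
That loss of $157 beats the $1609 the firm would lose by shutting down; producing recovers $1452 of fixed cost.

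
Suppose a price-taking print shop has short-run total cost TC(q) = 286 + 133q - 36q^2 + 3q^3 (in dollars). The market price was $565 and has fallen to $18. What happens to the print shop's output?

MC = 133 - 72q + 9q^2; the shutdown threshold is min AVC = $25 (at q = 6).
At P = $565 ≥ min AVC, set P = MC on the rising branch: q = 12.
At P = $18 < min AVC = $25, price no longer covers variable cost at any output, so the firm shuts down: q = 0.

Output falls from 12 to 0 (the firm shuts down)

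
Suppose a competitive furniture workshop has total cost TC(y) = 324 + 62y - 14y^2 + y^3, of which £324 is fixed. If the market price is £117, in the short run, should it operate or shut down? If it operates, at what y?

Produce at y = 11

Variable cost is VC = 62y - 14y^2 + y^3, so AVC = VC/y = 62 - 14y + y^2 and MC = dTC/dy = 62 - 28y + 3y^2.
AVC is minimized where dAVC/dy = -14 + 2y = 0, at y = 7; min AVC = 62 - 14·7 + 7^2 = £13.
Since P = £117 ≥ min AVC = £13, price covers variable cost and the firm should produce.
P = MC gives -55 - 28y + 3y^2 = 0, with roots -5/3 and 11. Take the larger (rising MC): y* = 11.
Check: AVC at y = 11 is £29 ≤ P, so revenue covers variable cost.
Profit = P·y − TC = 117·11 − 643 = £644.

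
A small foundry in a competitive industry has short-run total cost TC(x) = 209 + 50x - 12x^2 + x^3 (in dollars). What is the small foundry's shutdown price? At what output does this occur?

$14 per unit, at x = 6

The shutdown price is the minimum of AVC. VC = 50x - 12x^2 + x^3, so AVC = 50 - 12x + x^2.
At the minimum of AVC, MC = AVC. MC = 50 - 24x + 3x^2; setting MC = AVC gives 2x^2 - 12x = 0, so x = 6. min AVC = 14.
The firm shuts down for any P below $14.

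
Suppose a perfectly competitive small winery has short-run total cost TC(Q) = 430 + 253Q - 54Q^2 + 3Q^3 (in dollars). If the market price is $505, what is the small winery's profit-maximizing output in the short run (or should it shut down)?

Produce at Q = 14

Variable cost is VC = 253Q - 54Q^2 + 3Q^3, so AVC = VC/Q = 253 - 54Q + 3Q^2 and MC = dTC/dQ = 253 - 108Q + 9Q^2.
The AVC parabola has its vertex at Q = 54/6 = 9, where AVC = 253 - 54·9 + 3·9^2 = $10.
Because $505 ≥ $10, revenue can cover variable cost; the firm operates.
Solving P = MC: -252 - 108Q + 9Q^2 = 0 ⇒ Q = -2 or 14. On the upward-sloping branch, Q* = 14.
Check: AVC at Q = 14 is $85 ≤ P, so revenue covers variable cost.
Profit = P·Q − TC = 505·14 − 1620 = $5450.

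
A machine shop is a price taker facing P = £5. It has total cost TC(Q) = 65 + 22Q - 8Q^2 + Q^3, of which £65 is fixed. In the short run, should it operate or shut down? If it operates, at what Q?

Shut down

From TC, MC = TC'(Q) = 22 - 16Q + 3Q^2 and AVC = VC/Q = 22 - 8Q + Q^2.
AVC is minimized where dAVC/dQ = -8 + 2Q = 0, at Q = 4; min AVC = 22 - 8·4 + 4^2 = £6.
With P < min AVC (£5 < £6), every unit sold adds to the loss.
Shutting down limits the loss to fixed cost, £65.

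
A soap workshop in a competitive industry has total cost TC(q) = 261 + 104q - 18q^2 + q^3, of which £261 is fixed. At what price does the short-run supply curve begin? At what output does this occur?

£23 per unit, at q = 9

The shutdown price is the minimum of AVC. VC = 104q - 18q^2 + q^3, so AVC = 104 - 18q + q^2.
dAVC/dq = -18 + 2q = 0 gives q = 9. min AVC = 104 - 18·9 + 9^2 = 23.
For P < £23 the firm produces nothing.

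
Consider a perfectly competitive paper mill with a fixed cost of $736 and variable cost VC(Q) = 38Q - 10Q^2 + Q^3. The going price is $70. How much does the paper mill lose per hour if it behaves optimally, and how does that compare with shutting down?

AVC = 38 - 10Q + Q^2; min AVC = $13 at Q = 5. Since P = $70 ≥ min AVC, the firm produces.
With MC = 38 - 20Q + 3Q^2, P = MC on the upward-sloping part at Q* = 8.
TR = 70·8 = 560. TC = 736 + 176 = 912. Profit = 560 − 912 = -$352.
That loss of $352 beats the $736 the firm would lose by shutting down; producing recovers $384 of fixed cost.

Profit = -$352 at Q = 8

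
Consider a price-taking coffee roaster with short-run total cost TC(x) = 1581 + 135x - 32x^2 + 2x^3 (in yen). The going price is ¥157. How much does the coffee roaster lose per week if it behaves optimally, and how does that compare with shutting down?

AVC = 135 - 32x + 2x^2 has its minimum ¥7 at x = 8; price ¥157 clears that bar, so the firm operates.
With MC = 135 - 64x + 6x^2, P = MC on the upward-sloping part at x* = 11.
TR = 157·11 = 1727. TC = 1581 + 275 = 1856. Profit = 1727 − 1856 = -¥129.
That loss of ¥129 beats the ¥1581 the firm would lose by shutting down; producing recovers ¥1452 of fixed cost.

Profit = -¥129 at x = 11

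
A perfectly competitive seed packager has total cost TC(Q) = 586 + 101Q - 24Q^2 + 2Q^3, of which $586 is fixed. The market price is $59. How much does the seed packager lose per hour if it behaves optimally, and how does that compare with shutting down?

AVC = 101 - 24Q + 2Q^2; min AVC = $29 at Q = 6. Since P = $59 ≥ min AVC, the firm produces.
With MC = 101 - 48Q + 6Q^2, P = MC on the upward-sloping part at Q* = 7.
TR = 59·7 = 413. TC = 586 + 217 = 803. Profit = 413 − 803 = -$390.
Shutting down would mean losing the fixed cost of $586, so operating at a loss of $390 is better by $196.

Profit = -$390 at Q = 7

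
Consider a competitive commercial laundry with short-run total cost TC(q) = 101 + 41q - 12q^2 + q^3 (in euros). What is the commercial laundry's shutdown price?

€5 per unit

The shutdown price is the minimum of AVC. VC = 41q - 12q^2 + q^3, so AVC = 41 - 12q + q^2.
dAVC/dq = -12 + 2q = 0 gives q = 6. min AVC = 41 - 12·6 + 6^2 = 5.
So the shutdown price is €5.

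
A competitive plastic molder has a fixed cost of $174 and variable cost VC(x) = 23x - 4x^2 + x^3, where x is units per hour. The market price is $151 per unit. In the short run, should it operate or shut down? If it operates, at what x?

Produce at x = 8

Strip out fixed cost: VC = 23x - 4x^2 + x^3. Then AVC = 23 - 4x + x^2 and MC = 23 - 8x + 3x^2.
AVC is minimized where dAVC/dx = -4 + 2x = 0, at x = 2; min AVC = 23 - 4·2 + 2^2 = $19.
P = $151 exceeds min AVC = $19, so the firm stays open.
Set P = MC: 151 = 23 - 8x + 3x^2 → -128 - 8x + 3x^2 = 0. The roots are x = -16/3 and x = 8; the profit-maximizing output is on the rising part of MC, so x* = 8.
Check: AVC at x = 8 is $55 ≤ P, so revenue covers variable cost.
Profit = P·x − TC = 151·8 − 614 = $594.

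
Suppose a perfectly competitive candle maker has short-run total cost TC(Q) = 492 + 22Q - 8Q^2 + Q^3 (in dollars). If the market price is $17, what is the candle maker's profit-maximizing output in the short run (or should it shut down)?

Variable cost is VC = 22Q - 8Q^2 + Q^3, so AVC = VC/Q = 22 - 8Q + Q^2 and MC = dTC/dQ = 22 - 16Q + 3Q^2.
AVC hits its minimum where MC = AVC, at Q = 4, giving min AVC = 22 - 8·4 + 4^2 = $6.
P = $17 exceeds min AVC = $6, so the firm stays open.
Set P = MC: 17 = 22 - 16Q + 3Q^2 → 5 - 16Q + 3Q^2 = 0. The roots are Q = 1/3 and Q = 5; the profit-maximizing output is on the rising part of MC, so Q* = 5.
Check: AVC at Q = 5 is $7 ≤ P, so revenue covers variable cost.
Profit = P·Q − TC = 17·5 − 527 = -$442, a loss, but smaller than the $492 fixed cost the firm would lose by shutting down.

Produce at Q = 5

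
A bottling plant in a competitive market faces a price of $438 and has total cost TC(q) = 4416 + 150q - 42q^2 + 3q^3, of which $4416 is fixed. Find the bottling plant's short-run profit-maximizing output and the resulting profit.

Profit = -$96 at q = 12

AVC = 150 - 42q + 3q^2; min AVC = $3 at q = 7. Since P = $438 ≥ min AVC, the firm produces.
With MC = 150 - 84q + 9q^2, P = MC on the upward-sloping part at q* = 12.
TR = 438·12 = 5256. TC = 4416 + 936 = 5352. Profit = 5256 − 5352 = -$96.
Shutting down would mean losing the fixed cost of $4416, so operating at a loss of $96 is better by $4320.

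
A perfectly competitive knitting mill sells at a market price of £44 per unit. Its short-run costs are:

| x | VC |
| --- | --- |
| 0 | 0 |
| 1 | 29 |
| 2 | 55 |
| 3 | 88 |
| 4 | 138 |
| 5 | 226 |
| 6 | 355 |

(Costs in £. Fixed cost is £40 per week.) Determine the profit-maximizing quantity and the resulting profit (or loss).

x = 3; profit = £4

Tabulate TR − TC: x=0: -40; x=1: -25; x=2: -7; x=3: 4; x=4: -2; x=5: -46; x=6: -131.
Profit is maximized at x = 3. AVC there is 88/3 = £29.33 ≤ P, so producing beats shutting down (which would give -£40).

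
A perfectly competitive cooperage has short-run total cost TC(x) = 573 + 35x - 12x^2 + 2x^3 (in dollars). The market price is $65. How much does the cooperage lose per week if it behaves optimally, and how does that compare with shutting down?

Profit = -$373 at x = 5

AVC = 35 - 12x + 2x^2; min AVC = $17 at x = 3. Since P = $65 ≥ min AVC, the firm produces.
With MC = 35 - 24x + 6x^2, P = MC on the upward-sloping part at x* = 5.
TR = 65·5 = 325. TC = 573 + 125 = 698. Profit = 325 − 698 = -$373.
That loss of $373 beats the $573 the firm would lose by shutting down; producing recovers $200 of fixed cost.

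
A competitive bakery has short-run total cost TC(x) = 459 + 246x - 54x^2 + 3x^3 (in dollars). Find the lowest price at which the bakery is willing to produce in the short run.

The shutdown price is the minimum of AVC. VC = 246x - 54x^2 + 3x^3, so AVC = 246 - 54x + 3x^2.
At the minimum of AVC, MC = AVC. MC = 246 - 108x + 9x^2; setting MC = AVC gives 6x^2 - 54x = 0, so x = 9. min AVC = 3.
The firm shuts down for any P below $3.

$3 per unit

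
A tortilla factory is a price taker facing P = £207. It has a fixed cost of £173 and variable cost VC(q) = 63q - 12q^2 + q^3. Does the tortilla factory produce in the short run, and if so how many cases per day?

From TC, MC = TC'(q) = 63 - 24q + 3q^2 and AVC = VC/q = 63 - 12q + q^2.
AVC is minimized where dAVC/dq = -12 + 2q = 0, at q = 6; min AVC = 63 - 12·6 + 6^2 = £27.
Since P = £207 ≥ min AVC = £27, price covers variable cost and the firm should produce.
Solving P = MC: -144 - 24q + 3q^2 = 0 ⇒ q = -4 or 12. On the upward-sloping branch, q* = 12.
Check: AVC at q = 12 is £63 ≤ P, so revenue covers variable cost.
Profit = P·q − TC = 207·12 − 929 = £1555.

Produce at q = 12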